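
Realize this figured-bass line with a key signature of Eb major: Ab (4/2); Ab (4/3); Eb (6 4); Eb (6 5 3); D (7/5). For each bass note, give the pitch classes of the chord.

Ab (6/4/2): Ab, Bb, D, F.
Ab (6/4/3): Ab, C, D, F.
Eb (6/4): Eb, Ab, C.
Eb (6/5/3): Eb, G, Bb, C.
D (7/5/3): D, F, Ab, C.

Ab, Bb, D, F | Ab, C, D, F | Eb, Ab, C | Eb, G, Bb, C | D, F, Ab, C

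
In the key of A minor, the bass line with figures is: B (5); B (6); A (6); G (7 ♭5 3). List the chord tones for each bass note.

B (5/3): B, D, F.
B (6/3): B, D, G.
A (6/3): A, C, F.
G (7/b5/3): G, B, Db, F.

B, D, F | B, D, G | A, C, F | G, B, Db, F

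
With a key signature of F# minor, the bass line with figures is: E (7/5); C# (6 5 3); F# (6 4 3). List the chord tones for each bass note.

E, G#, B, D | C#, E, G#, A | F#, A, B, D

E (7/5/3): E, G#, B, D.
C# (6/5/3): C#, E, G#, A.
F# (6/4/3): F#, A, B, D.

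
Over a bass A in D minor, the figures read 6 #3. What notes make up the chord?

A, C#, F

A third above A in this key is C, raised to C# by the sharp.
A sixth above A in this key is F.
Together with the bass A, this spells F augmented in first inversion.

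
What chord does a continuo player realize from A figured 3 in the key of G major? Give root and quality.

A minor

The figures 3 indicate a triad in root position.
In root position the bass is the root, so the root is A.
The chord tones are A, C, E, giving A minor.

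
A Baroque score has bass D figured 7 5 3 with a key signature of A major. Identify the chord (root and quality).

D major seventh

The figures 7 5 3 indicate a seventh chord in root position.
In root position the bass is the root, so the root is D.
The chord tones are D, F#, A, C#, giving D major seventh.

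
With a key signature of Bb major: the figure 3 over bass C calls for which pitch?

Eb

Counting 2 letter steps above C lands on E; in Bb major, that letter is Eb.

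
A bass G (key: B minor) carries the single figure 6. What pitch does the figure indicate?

E

Counting 5 letter steps above G lands on E; in B minor, that letter is E.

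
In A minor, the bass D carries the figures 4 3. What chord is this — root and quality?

G dominant seventh

The figures 4 3 indicate a seventh chord in second inversion.
In second inversion the root lies a fourth above the bass: a fourth above D in A minor is G.
The chord tones are D, F, G, B, giving G dominant seventh.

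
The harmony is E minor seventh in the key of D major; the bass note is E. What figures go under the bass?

7

E is the root of E minor seventh, so the chord is in root position.
A seventh chord in root position is figured 7/5/3, conventionally abbreviated 7.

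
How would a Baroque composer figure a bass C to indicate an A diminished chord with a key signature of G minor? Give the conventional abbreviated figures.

C is the third of A diminished, so the chord is in first inversion.
A triad in first inversion is figured 6/3, conventionally abbreviated 6.

6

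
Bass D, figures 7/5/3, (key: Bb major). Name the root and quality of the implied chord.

D minor seventh

The figures 7/5/3 indicate a seventh chord in root position.
In root position the bass is the root, so the root is D.
The chord tones are D, F, A, C, giving D minor seventh.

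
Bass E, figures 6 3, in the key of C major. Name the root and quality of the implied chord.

C major

The figures 6 3 indicate a triad in first inversion.
In first inversion the root lies a sixth above the bass: a sixth above E in C major is C.
The chord tones are E, G, C, giving C major.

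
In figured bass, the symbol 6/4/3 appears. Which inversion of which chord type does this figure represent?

Intervals of 6/4/3 above the bass form a seventh chord; the bass is the fifth, so this is second inversion.

seventh chord, second inversion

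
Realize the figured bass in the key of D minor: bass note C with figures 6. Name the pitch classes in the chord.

The written figures 6 are shorthand for 6/3: the 3 is implied.
A third above C in this key is E.
A sixth above C in this key is A.
Together with the bass C, this spells A minor in first inversion.

C, E, A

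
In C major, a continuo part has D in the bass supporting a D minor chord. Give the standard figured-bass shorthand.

D is the root of D minor, so the chord is in root position.
A triad in root position is figured 5/3, conventionally abbreviated (no figures — root-position triad).

no figures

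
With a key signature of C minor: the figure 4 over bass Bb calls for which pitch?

Counting 3 letter steps above Bb lands on E; in C minor, that letter is Eb.

Eb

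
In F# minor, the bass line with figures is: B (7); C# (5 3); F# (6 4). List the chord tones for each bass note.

B (7/5/3): B, D, F#, A.
C# (5/3): C#, E, G#.
F# (6/4): F#, B, D.

B, D, F#, A | C#, E, G# | F#, B, D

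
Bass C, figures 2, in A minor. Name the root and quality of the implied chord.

The figures 2 indicate a seventh chord in third inversion.
In third inversion the root lies a second above the bass: a second above C in A minor is D.
The chord tones are C, D, F, A, giving D minor seventh.

D minor seventh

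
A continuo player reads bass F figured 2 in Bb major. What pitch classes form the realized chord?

The written figures 2 are shorthand for 6/4/2: the 6/4 are implied.
A second above F in this key is G.
A fourth above F in this key is Bb.
A sixth above F in this key is D.
Together with the bass F, this spells G minor seventh in third inversion.

F, G, Bb, D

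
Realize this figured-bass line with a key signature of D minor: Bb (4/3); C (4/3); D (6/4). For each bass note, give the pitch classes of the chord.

Bb (6/4/3): Bb, D, E, G.
C (6/4/3): C, E, F, A.
D (6/4): D, G, Bb.

Bb, D, E, G | C, E, F, A | D, G, Bb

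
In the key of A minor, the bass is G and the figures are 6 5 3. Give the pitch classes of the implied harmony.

G, B, D, E

A third above G in this key is B.
A fifth above G in this key is D.
A sixth above G in this key is E.
Together with the bass G, this spells E minor seventh in first inversion.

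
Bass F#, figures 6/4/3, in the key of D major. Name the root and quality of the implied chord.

The figures 6/4/3 indicate a seventh chord in second inversion.
In second inversion the root lies a fourth above the bass: a fourth above F# in D major is B.
The chord tones are F#, A, B, D, giving B minor seventh.

B minor seventh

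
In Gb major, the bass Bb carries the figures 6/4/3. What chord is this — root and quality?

Eb minor seventh

The figures 6/4/3 indicate a seventh chord in second inversion.
In second inversion the root lies a fourth above the bass: a fourth above Bb in Gb major is Eb.
The chord tones are Bb, Db, Eb, Gb, giving Eb minor seventh.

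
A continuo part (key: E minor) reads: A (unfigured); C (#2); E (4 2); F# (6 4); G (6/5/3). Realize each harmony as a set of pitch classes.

A, C, E | C, D#, F#, A | E, F#, A, C | F#, B, D | G, B, D, E

A (5/3): A, C, E.
C (6/4/#2): C, D#, F#, A.
E (6/4/2): E, F#, A, C.
F# (6/4): F#, B, D.
G (6/5/3): G, B, D, E.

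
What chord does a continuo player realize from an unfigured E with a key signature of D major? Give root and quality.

An unfigured bass indicates a triad in root position.
In root position the bass is the root, so the root is E.
The chord tones are E, G, B, giving E minor.

E minor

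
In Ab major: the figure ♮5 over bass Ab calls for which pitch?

Counting 4 letter steps above Ab lands on E; in Ab major, that letter is Eb.
The ♮5 figure makes it natural, giving E.

E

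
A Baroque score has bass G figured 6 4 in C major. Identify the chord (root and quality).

C major

The figures 6 4 indicate a triad in second inversion.
In second inversion the root lies a fourth above the bass: a fourth above G in C major is C.
The chord tones are G, C, E, giving C major.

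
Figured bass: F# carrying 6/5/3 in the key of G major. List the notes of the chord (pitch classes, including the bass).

A third above F# in this key is A.
A fifth above F# in this key is C.
A sixth above F# in this key is D.
Together with the bass F#, this spells D dominant seventh in first inversion.

F#, A, C, D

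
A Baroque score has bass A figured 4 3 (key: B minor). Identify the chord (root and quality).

The figures 4 3 indicate a seventh chord in second inversion.
In second inversion the root lies a fourth above the bass: a fourth above A in B minor is D.
The chord tones are A, C#, D, F#, giving D major seventh.

D major seventh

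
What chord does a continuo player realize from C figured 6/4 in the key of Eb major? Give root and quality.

The figures 6/4 indicate a triad in second inversion.
In second inversion the root lies a fourth above the bass: a fourth above C in Eb major is F.
The chord tones are C, F, Ab, giving F minor.

F minor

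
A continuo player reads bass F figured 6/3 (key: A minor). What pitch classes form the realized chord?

F, A, D

A third above F in this key is A.
A sixth above F in this key is D.
Together with the bass F, this spells D minor in first inversion.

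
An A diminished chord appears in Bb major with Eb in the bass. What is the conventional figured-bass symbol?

6/4

Eb is the fifth of A diminished, so the chord is in second inversion.
A triad in second inversion is figured 6/4, conventionally abbreviated 6/4.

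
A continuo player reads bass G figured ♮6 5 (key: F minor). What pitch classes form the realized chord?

The written figures ♮6 5 are shorthand for 6/5/3: the 3 is implied.
A third above G in this key is Bb.
A fifth above G in this key is Db.
A sixth above G in this key is Eb, made natural (E) by the ♮ figure.
Together with the bass G, this spells E diminished seventh in first inversion.

G, Bb, Db, E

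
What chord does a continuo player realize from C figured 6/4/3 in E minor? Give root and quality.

F# half-diminished seventh

The figures 6/4/3 indicate a seventh chord in second inversion.
In second inversion the root lies a fourth above the bass: a fourth above C in E minor is F#.
The chord tones are C, E, F#, A, giving F# half-diminished seventh.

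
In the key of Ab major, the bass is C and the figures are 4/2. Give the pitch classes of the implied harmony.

C, Db, F, Ab

The written figures 4/2 are shorthand for 6/4/2: the 6 is implied.
A second above C in this key is Db.
A fourth above C in this key is F.
A sixth above C in this key is Ab.
Together with the bass C, this spells Db major seventh in third inversion.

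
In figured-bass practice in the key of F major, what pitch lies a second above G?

A

Counting 1 letter step above G lands on A; in F major, that letter is A.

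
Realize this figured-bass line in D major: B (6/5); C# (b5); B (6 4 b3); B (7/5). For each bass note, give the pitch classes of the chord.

B (6/5/3): B, D, F#, G.
C# (b5/3): C#, E, Gb.
B (6/4/b3): B, Db, E, G.
B (7/5/3): B, D, F#, A.

B, D, F#, G | C#, E, Gb | B, Db, E, G | B, D, F#, A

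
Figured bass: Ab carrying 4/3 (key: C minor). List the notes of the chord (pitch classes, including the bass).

The written figures 4/3 are shorthand for 6/4/3: the 6 is implied.
A third above Ab in this key is C.
A fourth above Ab in this key is D.
A sixth above Ab in this key is F.
Together with the bass Ab, this spells D half-diminished seventh in second inversion.

Ab, C, D, F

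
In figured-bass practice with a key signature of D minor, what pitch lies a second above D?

Counting 1 letter step above D lands on E; in D minor, that letter is E.

E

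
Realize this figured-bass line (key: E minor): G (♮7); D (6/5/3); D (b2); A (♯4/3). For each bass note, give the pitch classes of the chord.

G (♮7/5/3): G, B, D, F.
D (6/5/3): D, F#, A, B.
D (6/4/b2): D, Eb, G, B.
A (6/#4/3): A, C, D#, F#.

G, B, D, F | D, F#, A, B | D, Eb, G, B | A, C, D#, F#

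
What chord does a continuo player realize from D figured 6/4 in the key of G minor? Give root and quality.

G minor

The figures 6/4 indicate a triad in second inversion.
In second inversion the root lies a fourth above the bass: a fourth above D in G minor is G.
The chord tones are D, G, Bb, giving G minor.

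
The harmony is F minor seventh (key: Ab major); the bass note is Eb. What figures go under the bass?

4/2

Eb is the seventh of F minor seventh, so the chord is in third inversion.
A seventh chord in third inversion is figured 6/4/2, conventionally abbreviated 4/2.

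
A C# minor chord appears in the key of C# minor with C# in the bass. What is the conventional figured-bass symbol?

no figures

C# is the root of C# minor, so the chord is in root position.
A triad in root position is figured 5/3, conventionally abbreviated (no figures — root-position triad).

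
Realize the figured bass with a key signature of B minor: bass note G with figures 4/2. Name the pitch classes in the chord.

G, A, C#, E

The written figures 4/2 are shorthand for 6/4/2: the 6 is implied.
A second above G in this key is A.
A fourth above G in this key is C#.
A sixth above G in this key is E.
Together with the bass G, this spells A dominant seventh in third inversion.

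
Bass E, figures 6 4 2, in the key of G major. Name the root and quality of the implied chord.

The figures 6 4 2 indicate a seventh chord in third inversion.
In third inversion the root lies a second above the bass: a second above E in G major is F#.
The chord tones are E, F#, A, C, giving F# half-diminished seventh.

F# half-diminished seventh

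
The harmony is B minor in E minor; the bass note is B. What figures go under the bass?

no figures

B is the root of B minor, so the chord is in root position.
A triad in root position is figured 5/3, conventionally abbreviated (no figures — root-position triad).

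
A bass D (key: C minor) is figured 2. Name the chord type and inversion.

seventh chord, third inversion

2 is shorthand for 6/4/2.
Intervals of 6/4/2 above the bass form a seventh chord; the bass is the seventh, so this is third inversion.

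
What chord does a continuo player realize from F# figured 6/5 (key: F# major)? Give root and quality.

The figures 6/5 indicate a seventh chord in first inversion.
In first inversion the root lies a sixth above the bass: a sixth above F# in F# major is D#.
The chord tones are F#, A#, C#, D#, giving D# minor seventh.

D# minor seventh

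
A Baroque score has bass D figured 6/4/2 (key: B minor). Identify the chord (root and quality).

The figures 6/4/2 indicate a seventh chord in third inversion.
In third inversion the root lies a second above the bass: a second above D in B minor is E.
The chord tones are D, E, G, B, giving E minor seventh.

E minor seventh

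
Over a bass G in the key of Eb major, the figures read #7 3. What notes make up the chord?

The written figures #7 3 are shorthand for 7/5/3: the 5 is implied.
A third above G in this key is Bb.
A fifth above G in this key is D.
A seventh above G in this key is F, raised to F# by the sharp.
Together with the bass G, this spells G minor-major seventh in root position.

G, Bb, D, F#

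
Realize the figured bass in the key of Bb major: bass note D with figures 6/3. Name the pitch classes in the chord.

D, F, Bb

A third above D in this key is F.
A sixth above D in this key is Bb.
Together with the bass D, this spells Bb major in first inversion.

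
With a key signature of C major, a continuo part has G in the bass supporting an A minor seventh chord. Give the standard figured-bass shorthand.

4/2

G is the seventh of A minor seventh, so the chord is in third inversion.
A seventh chord in third inversion is figured 6/4/2, conventionally abbreviated 4/2.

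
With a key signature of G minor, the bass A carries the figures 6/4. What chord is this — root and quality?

The figures 6/4 indicate a triad in second inversion.
In second inversion the root lies a fourth above the bass: a fourth above A in G minor is D.
The chord tones are A, D, F, giving D minor.

D minor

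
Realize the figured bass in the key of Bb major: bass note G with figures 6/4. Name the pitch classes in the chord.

A fourth above G in this key is C.
A sixth above G in this key is Eb.
Together with the bass G, this spells C minor in second inversion.

G, C, Eb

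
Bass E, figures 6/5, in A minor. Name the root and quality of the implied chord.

The figures 6/5 indicate a seventh chord in first inversion.
In first inversion the root lies a sixth above the bass: a sixth above E in A minor is C.
The chord tones are E, G, B, C, giving C major seventh.

C major seventh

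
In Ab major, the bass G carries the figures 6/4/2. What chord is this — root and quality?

The figures 6/4/2 indicate a seventh chord in third inversion.
In third inversion the root lies a second above the bass: a second above G in Ab major is Ab.
The chord tones are G, Ab, C, Eb, giving Ab major seventh.

Ab major seventh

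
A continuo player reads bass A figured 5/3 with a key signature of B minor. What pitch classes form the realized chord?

A third above A in this key is C#.
A fifth above A in this key is E.
Together with the bass A, this spells A major in root position.

A, C#, E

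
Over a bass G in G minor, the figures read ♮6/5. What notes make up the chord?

G, Bb, D, E

The written figures ♮6/5 are shorthand for 6/5/3: the 3 is implied.
A third above G in this key is Bb.
A fifth above G in this key is D.
A sixth above G in this key is Eb, made natural (E) by the ♮ figure.
Together with the bass G, this spells E half-diminished seventh in first inversion.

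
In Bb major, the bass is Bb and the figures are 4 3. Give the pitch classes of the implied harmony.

Bb, D, Eb, G

The written figures 4 3 are shorthand for 6/4/3: the 6 is implied.
A third above Bb in this key is D.
A fourth above Bb in this key is Eb.
A sixth above Bb in this key is G.
Together with the bass Bb, this spells Eb major seventh in second inversion.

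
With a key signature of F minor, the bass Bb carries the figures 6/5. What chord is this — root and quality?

The figures 6/5 indicate a seventh chord in first inversion.
In first inversion the root lies a sixth above the bass: a sixth above Bb in F minor is G.
The chord tones are Bb, Db, F, G, giving G half-diminished seventh.

G half-diminished seventh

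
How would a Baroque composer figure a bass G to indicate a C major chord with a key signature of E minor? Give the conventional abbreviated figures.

6/4

G is the fifth of C major, so the chord is in second inversion.
A triad in second inversion is figured 6/4, conventionally abbreviated 6/4.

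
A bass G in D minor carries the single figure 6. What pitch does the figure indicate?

E

Counting 5 letter steps above G lands on E; in D minor, that letter is E.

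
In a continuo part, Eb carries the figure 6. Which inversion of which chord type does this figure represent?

triad, first inversion

6 is shorthand for 6/3.
Intervals of 6/3 above the bass form a triad; the bass is the third, so this is first inversion.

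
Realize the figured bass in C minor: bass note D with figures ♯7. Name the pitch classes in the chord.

The written figures ♯7 are shorthand for 7/5/3: the 5/3 are implied.
A third above D in this key is F.
A fifth above D in this key is Ab.
A seventh above D in this key is C, raised to C# by the sharp.

D, F, Ab, C#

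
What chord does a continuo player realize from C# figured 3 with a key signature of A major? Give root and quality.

The figures 3 indicate a triad in root position.
In root position the bass is the root, so the root is C#.
The chord tones are C#, E, G#, giving C# minor.

C# minor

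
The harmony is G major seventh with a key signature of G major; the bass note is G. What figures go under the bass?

7

G is the root of G major seventh, so the chord is in root position.
A seventh chord in root position is figured 7/5/3, conventionally abbreviated 7.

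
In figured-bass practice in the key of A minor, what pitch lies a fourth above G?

C

Counting 3 letter steps above G lands on C; in A minor, that letter is C.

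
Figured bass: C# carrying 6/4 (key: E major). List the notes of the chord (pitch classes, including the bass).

C#, F#, A

A fourth above C# in this key is F#.
A sixth above C# in this key is A.
Together with the bass C#, this spells F# minor in second inversion.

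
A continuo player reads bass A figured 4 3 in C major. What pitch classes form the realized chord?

The written figures 4 3 are shorthand for 6/4/3: the 6 is implied.
A third above A in this key is C.
A fourth above A in this key is D.
A sixth above A in this key is F.
Together with the bass A, this spells D minor seventh in second inversion.

A, C, D, F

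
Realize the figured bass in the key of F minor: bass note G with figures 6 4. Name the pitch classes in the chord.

G, C, Eb

A fourth above G in this key is C.
A sixth above G in this key is Eb.
Together with the bass G, this spells C minor in second inversion.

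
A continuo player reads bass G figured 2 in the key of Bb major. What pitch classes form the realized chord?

G, A, C, Eb

The written figures 2 are shorthand for 6/4/2: the 6/4 are implied.
A second above G in this key is A.
A fourth above G in this key is C.
A sixth above G in this key is Eb.
Together with the bass G, this spells A half-diminished seventh in third inversion.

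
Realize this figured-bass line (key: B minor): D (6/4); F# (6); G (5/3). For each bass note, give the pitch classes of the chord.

D (6/4): D, G, B.
F# (6/3): F#, A, D.
G (5/3): G, B, D.

D, G, B | F#, A, D | G, B, D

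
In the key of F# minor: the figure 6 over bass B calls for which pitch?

Counting 5 letter steps above B lands on G; in F# minor, that letter is G#.

G#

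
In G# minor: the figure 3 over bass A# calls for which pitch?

C#

Counting 2 letter steps above A# lands on C; in G# minor, that letter is C#.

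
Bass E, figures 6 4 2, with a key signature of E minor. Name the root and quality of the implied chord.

F# half-diminished seventh

The figures 6 4 2 indicate a seventh chord in third inversion.
In third inversion the root lies a second above the bass: a second above E in E minor is F#.
The chord tones are E, F#, A, C, giving F# half-diminished seventh.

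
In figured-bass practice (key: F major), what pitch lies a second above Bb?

C

Counting 1 letter step above Bb lands on C; in F major, that letter is C.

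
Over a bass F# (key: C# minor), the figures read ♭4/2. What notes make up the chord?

F#, G#, Bb, D#

The written figures ♭4/2 are shorthand for 6/4/2: the 6 is implied.
A second above F# in this key is G#.
A fourth above F# in this key is B, lowered to Bb by the flat.
A sixth above F# in this key is D#.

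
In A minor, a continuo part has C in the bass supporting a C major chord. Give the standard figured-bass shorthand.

C is the root of C major, so the chord is in root position.
A triad in root position is figured 5/3, conventionally abbreviated (no figures — root-position triad).

no figures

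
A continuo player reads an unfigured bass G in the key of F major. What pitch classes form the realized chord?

An unfigured bass implies 5/3.
A third above G in this key is Bb.
A fifth above G in this key is D.
Together with the bass G, this spells G minor in root position.

G, Bb, D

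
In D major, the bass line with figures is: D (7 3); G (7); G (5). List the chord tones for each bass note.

D (7/5/3): D, F#, A, C#.
G (7/5/3): G, B, D, F#.
G (5/3): G, B, D.

D, F#, A, C# | G, B, D, F# | G, B, D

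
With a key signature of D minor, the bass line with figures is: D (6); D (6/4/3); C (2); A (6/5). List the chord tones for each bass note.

D (6/3): D, F, Bb.
D (6/4/3): D, F, G, Bb.
C (6/4/2): C, D, F, A.
A (6/5/3): A, C, E, F.

D, F, Bb | D, F, G, Bb | C, D, F, A | A, C, E, F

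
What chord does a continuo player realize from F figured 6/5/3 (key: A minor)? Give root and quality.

D minor seventh

The figures 6/5/3 indicate a seventh chord in first inversion.
In first inversion the root lies a sixth above the bass: a sixth above F in A minor is D.
The chord tones are F, A, C, D, giving D minor seventh.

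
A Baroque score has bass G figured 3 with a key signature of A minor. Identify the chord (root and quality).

The figures 3 indicate a triad in root position.
In root position the bass is the root, so the root is G.
The chord tones are G, B, D, giving G major.

G major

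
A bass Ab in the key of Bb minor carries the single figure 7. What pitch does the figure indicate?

Gb

Counting 6 letter steps above Ab lands on G; in Bb minor, that letter is Gb.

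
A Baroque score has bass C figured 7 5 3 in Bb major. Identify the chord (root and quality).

The figures 7 5 3 indicate a seventh chord in root position.
In root position the bass is the root, so the root is C.
The chord tones are C, Eb, G, Bb, giving C minor seventh.

C minor seventh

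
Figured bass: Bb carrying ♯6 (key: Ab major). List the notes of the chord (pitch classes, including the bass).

The written figures ♯6 are shorthand for 6/3: the 3 is implied.
A third above Bb in this key is Db.
A sixth above Bb in this key is G, raised to G# by the sharp.

Bb, Db, G#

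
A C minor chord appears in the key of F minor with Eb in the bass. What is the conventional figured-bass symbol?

Eb is the third of C minor, so the chord is in first inversion.
A triad in first inversion is figured 6/3, conventionally abbreviated 6.

6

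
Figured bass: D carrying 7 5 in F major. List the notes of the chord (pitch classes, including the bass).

D, F, A, C

The written figures 7 5 are shorthand for 7/5/3: the 3 is implied.
A third above D in this key is F.
A fifth above D in this key is A.
A seventh above D in this key is C.
Together with the bass D, this spells D minor seventh in root position.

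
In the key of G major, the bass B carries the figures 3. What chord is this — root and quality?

The figures 3 indicate a triad in root position.
In root position the bass is the root, so the root is B.
The chord tones are B, D, F#, giving B minor.

B minor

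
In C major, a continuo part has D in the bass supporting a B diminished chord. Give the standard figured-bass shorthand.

6

D is the third of B diminished, so the chord is in first inversion.
A triad in first inversion is figured 6/3, conventionally abbreviated 6.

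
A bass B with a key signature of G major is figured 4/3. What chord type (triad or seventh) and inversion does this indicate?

4/3 is shorthand for 6/4/3.
Intervals of 6/4/3 above the bass form a seventh chord; the bass is the fifth, so this is second inversion.

seventh chord, second inversion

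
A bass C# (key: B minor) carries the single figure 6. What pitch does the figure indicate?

A

Counting 5 letter steps above C# lands on A; in B minor, that letter is A.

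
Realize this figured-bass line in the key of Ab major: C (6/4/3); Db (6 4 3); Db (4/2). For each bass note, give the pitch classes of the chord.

C, Eb, F, Ab | Db, F, G, Bb | Db, Eb, G, Bb

C (6/4/3): C, Eb, F, Ab.
Db (6/4/3): Db, F, G, Bb.
Db (6/4/2): Db, Eb, G, Bb.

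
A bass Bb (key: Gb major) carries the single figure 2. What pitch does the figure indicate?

Counting 1 letter step above Bb lands on C; in Gb major, that letter is Cb.

Cb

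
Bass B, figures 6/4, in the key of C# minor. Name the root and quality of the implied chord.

The figures 6/4 indicate a triad in second inversion.
In second inversion the root lies a fourth above the bass: a fourth above B in C# minor is E.
The chord tones are B, E, G#, giving E major.

E major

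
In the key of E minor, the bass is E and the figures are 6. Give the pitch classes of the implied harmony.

The written figures 6 are shorthand for 6/3: the 3 is implied.
A third above E in this key is G.
A sixth above E in this key is C.
Together with the bass E, this spells C major in first inversion.

E, G, C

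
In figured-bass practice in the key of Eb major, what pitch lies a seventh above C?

Bb

Counting 6 letter steps above C lands on B; in Eb major, that letter is Bb.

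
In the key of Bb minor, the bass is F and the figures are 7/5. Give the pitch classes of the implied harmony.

The written figures 7/5 are shorthand for 7/5/3: the 3 is implied.
A third above F in this key is Ab.
A fifth above F in this key is C.
A seventh above F in this key is Eb.
Together with the bass F, this spells F minor seventh in root position.

F, Ab, C, Eb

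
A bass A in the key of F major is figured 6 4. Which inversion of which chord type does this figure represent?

triad, second inversion

Intervals of 6/4 above the bass form a triad; the bass is the fifth, so this is second inversion.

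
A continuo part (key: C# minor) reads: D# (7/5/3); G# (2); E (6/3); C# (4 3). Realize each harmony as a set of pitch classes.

D# (7/5/3): D#, F#, A, C#.
G# (6/4/2): G#, A, C#, E.
E (6/3): E, G#, C#.
C# (6/4/3): C#, E, F#, A.

D#, F#, A, C# | G#, A, C#, E | E, G#, C# | C#, E, F#, A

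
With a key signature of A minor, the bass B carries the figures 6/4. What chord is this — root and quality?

The figures 6/4 indicate a triad in second inversion.
In second inversion the root lies a fourth above the bass: a fourth above B in A minor is E.
The chord tones are B, E, G, giving E minor.

E minor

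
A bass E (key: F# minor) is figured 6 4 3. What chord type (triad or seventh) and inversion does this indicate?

Intervals of 6/4/3 above the bass form a seventh chord; the bass is the fifth, so this is second inversion.

seventh chord, second inversion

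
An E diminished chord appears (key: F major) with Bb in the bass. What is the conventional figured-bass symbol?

Bb is the fifth of E diminished, so the chord is in second inversion.
A triad in second inversion is figured 6/4, conventionally abbreviated 6/4.

6/4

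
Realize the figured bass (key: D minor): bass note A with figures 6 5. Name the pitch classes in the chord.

A, C, E, F

The written figures 6 5 are shorthand for 6/5/3: the 3 is implied.
A third above A in this key is C.
A fifth above A in this key is E.
A sixth above A in this key is F.
Together with the bass A, this spells F major seventh in first inversion.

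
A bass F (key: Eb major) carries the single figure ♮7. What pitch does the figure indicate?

Counting 6 letter steps above F lands on E; in Eb major, that letter is Eb.
The ♮7 figure makes it natural, giving E.

E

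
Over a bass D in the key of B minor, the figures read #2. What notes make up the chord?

The written figures #2 are shorthand for 6/4/2: the 6/4 are implied.
A second above D in this key is E, raised to E# by the sharp.
A fourth above D in this key is G.
A sixth above D in this key is B.

D, E#, G, B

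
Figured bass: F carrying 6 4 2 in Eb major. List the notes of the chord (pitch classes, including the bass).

A second above F in this key is G.
A fourth above F in this key is Bb.
A sixth above F in this key is D.
Together with the bass F, this spells G minor seventh in third inversion.

F, G, Bb, D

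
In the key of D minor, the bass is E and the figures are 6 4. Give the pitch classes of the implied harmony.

A fourth above E in this key is A.
A sixth above E in this key is C.
Together with the bass E, this spells A minor in second inversion.

E, A, C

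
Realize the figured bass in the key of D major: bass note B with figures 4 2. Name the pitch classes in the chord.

The written figures 4 2 are shorthand for 6/4/2: the 6 is implied.
A second above B in this key is C#.
A fourth above B in this key is E.
A sixth above B in this key is G.
Together with the bass B, this spells C# half-diminished seventh in third inversion.

B, C#, E, G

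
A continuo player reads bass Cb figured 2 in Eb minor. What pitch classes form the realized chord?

The written figures 2 are shorthand for 6/4/2: the 6/4 are implied.
A second above Cb in this key is Db.
A fourth above Cb in this key is F.
A sixth above Cb in this key is Ab.
Together with the bass Cb, this spells Db dominant seventh in third inversion.

Cb, Db, F, Ab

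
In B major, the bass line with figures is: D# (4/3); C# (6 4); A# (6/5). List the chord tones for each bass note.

D#, F#, G#, B | C#, F#, A# | A#, C#, E, F#

D# (6/4/3): D#, F#, G#, B.
C# (6/4): C#, F#, A#.
A# (6/5/3): A#, C#, E, F#.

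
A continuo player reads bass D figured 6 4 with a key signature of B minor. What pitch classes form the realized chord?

D, G, B

A fourth above D in this key is G.
A sixth above D in this key is B.
Together with the bass D, this spells G major in second inversion.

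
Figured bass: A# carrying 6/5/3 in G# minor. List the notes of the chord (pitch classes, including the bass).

A third above A# in this key is C#.
A fifth above A# in this key is E.
A sixth above A# in this key is F#.
Together with the bass A#, this spells F# dominant seventh in first inversion.

A#, C#, E, F#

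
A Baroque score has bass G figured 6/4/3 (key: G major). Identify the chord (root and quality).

C major seventh

The figures 6/4/3 indicate a seventh chord in second inversion.
In second inversion the root lies a fourth above the bass: a fourth above G in G major is C.
The chord tones are G, B, C, E, giving C major seventh.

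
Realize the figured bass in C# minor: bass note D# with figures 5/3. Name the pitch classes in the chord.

D#, F#, A

A third above D# in this key is F#.
A fifth above D# in this key is A.
Together with the bass D#, this spells D# diminished in root position.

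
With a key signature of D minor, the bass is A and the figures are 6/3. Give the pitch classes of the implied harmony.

A, C, F

A third above A in this key is C.
A sixth above A in this key is F.
Together with the bass A, this spells F major in first inversion.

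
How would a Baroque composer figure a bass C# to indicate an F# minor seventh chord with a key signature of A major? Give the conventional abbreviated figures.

4/3

C# is the fifth of F# minor seventh, so the chord is in second inversion.
A seventh chord in second inversion is figured 6/4/3, conventionally abbreviated 4/3.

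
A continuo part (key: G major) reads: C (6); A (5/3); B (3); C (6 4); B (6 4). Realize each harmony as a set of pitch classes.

C, E, A | A, C, E | B, D, F# | C, F#, A | B, E, G

C (6/3): C, E, A.
A (5/3): A, C, E.
B (5/3): B, D, F#.
C (6/4): C, F#, A.
B (6/4): B, E, G.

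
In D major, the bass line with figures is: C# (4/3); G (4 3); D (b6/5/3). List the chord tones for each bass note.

C# (6/4/3): C#, E, F#, A.
G (6/4/3): G, B, C#, E.
D (b6/5/3): D, F#, A, Bb.

C#, E, F#, A | G, B, C#, E | D, F#, A, Bb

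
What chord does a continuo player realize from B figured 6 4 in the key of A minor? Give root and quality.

The figures 6 4 indicate a triad in second inversion.
In second inversion the root lies a fourth above the bass: a fourth above B in A minor is E.
The chord tones are B, E, G, giving E minor.

E minor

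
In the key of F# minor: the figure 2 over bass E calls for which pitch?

Counting 1 letter step above E lands on F; in F# minor, that letter is F#.

F#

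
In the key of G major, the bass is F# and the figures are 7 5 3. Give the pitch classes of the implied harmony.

A third above F# in this key is A.
A fifth above F# in this key is C.
A seventh above F# in this key is E.
Together with the bass F#, this spells F# half-diminished seventh in root position.

F#, A, C, E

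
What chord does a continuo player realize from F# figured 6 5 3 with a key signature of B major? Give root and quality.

D# minor seventh

The figures 6 5 3 indicate a seventh chord in first inversion.
In first inversion the root lies a sixth above the bass: a sixth above F# in B major is D#.
The chord tones are F#, A#, C#, D#, giving D# minor seventh.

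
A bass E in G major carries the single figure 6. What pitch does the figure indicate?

C

Counting 5 letter steps above E lands on C; in G major, that letter is C.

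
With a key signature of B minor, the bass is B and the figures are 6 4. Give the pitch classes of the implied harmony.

A fourth above B in this key is E.
A sixth above B in this key is G.
Together with the bass B, this spells E minor in second inversion.

B, E, G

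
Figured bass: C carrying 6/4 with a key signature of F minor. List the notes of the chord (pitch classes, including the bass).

A fourth above C in this key is F.
A sixth above C in this key is Ab.
Together with the bass C, this spells F minor in second inversion.

C, F, Ab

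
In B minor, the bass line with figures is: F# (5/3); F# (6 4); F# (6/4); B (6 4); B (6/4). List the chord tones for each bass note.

F# (5/3): F#, A, C#.
F# (6/4): F#, B, D.
F# (6/4): F#, B, D.
B (6/4): B, E, G.
B (6/4): B, E, G.

F#, A, C# | F#, B, D | F#, B, D | B, E, G | B, E, G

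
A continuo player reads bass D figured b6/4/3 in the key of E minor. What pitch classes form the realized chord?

A third above D in this key is F#.
A fourth above D in this key is G.
A sixth above D in this key is B, lowered to Bb by the flat.
Together with the bass D, this spells G minor-major seventh in second inversion.

D, F#, G, Bb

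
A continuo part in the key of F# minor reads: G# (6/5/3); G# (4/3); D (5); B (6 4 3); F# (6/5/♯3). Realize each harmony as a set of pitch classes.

G# (6/5/3): G#, B, D, E.
G# (6/4/3): G#, B, C#, E.
D (5/3): D, F#, A.
B (6/4/3): B, D, E, G#.
F# (6/5/#3): F#, A#, C#, D.

G#, B, D, E | G#, B, C#, E | D, F#, A | B, D, E, G# | F#, A#, C#, D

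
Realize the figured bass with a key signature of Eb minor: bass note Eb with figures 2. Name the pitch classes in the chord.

The written figures 2 are shorthand for 6/4/2: the 6/4 are implied.
A second above Eb in this key is F.
A fourth above Eb in this key is Ab.
A sixth above Eb in this key is Cb.
Together with the bass Eb, this spells F half-diminished seventh in third inversion.

Eb, F, Ab, Cb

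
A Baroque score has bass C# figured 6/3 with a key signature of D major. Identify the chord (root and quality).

The figures 6/3 indicate a triad in first inversion.
In first inversion the root lies a sixth above the bass: a sixth above C# in D major is A.
The chord tones are C#, E, A, giving A major.

A major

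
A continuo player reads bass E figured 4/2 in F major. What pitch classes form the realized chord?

The written figures 4/2 are shorthand for 6/4/2: the 6 is implied.
A second above E in this key is F.
A fourth above E in this key is A.
A sixth above E in this key is C.
Together with the bass E, this spells F major seventh in third inversion.

E, F, A, C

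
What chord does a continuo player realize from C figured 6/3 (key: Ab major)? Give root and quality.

Ab major

The figures 6/3 indicate a triad in first inversion.
In first inversion the root lies a sixth above the bass: a sixth above C in Ab major is Ab.
The chord tones are C, Eb, Ab, giving Ab major.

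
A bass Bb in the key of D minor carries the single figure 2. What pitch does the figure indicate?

Counting 1 letter step above Bb lands on C; in D minor, that letter is C.

C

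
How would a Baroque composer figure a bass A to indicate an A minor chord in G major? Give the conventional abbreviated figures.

A is the root of A minor, so the chord is in root position.
A triad in root position is figured 5/3, conventionally abbreviated (no figures — root-position triad).

no figures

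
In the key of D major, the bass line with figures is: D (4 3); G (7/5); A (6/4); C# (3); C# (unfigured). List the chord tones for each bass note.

D (6/4/3): D, F#, G, B.
G (7/5/3): G, B, D, F#.
A (6/4): A, D, F#.
C# (5/3): C#, E, G.
C# (5/3): C#, E, G.

D, F#, G, B | G, B, D, F# | A, D, F# | C#, E, G | C#, E, G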